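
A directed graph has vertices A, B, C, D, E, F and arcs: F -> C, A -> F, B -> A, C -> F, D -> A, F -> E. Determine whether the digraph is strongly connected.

No

There is no directed path from A to B, so the graph is not strongly connected.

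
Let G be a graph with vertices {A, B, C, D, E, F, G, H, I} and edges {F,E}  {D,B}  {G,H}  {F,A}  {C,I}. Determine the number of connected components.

Starting from C we can reach C, I. That is one component of size 2.
Starting from B we can reach B, D. That is one component of size 2.
Starting from G we can reach G, H. That is one component of size 2.
Starting from A we can reach A, E, F. That is one component of size 3.
Total: 4 components.

4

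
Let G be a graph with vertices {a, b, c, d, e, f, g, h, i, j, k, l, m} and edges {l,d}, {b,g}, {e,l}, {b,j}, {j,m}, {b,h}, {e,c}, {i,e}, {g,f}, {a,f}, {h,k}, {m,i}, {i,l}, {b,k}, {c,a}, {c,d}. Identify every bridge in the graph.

The edges on the cycle b-h-k-b are not bridges since each lies on that cycle.
Every edge lies on some cycle, so there are no bridges.

none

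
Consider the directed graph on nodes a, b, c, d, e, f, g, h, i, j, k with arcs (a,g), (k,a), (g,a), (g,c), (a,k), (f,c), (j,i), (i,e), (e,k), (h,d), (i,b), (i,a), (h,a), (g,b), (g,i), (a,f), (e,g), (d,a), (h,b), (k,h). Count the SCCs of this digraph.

5

{a, d, e, g, h, i, k} are all mutually reachable — one SCC of size 7.
{f} is an SCC by itself.
{b} is an SCC by itself.
{c} is an SCC by itself.
{j} is an SCC by itself.
That gives 5 strongly connected components.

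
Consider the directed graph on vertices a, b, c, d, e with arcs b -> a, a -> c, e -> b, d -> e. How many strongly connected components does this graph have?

5

{e} is an SCC by itself.
{a} is an SCC by itself.
{b} is an SCC by itself.
{d} is an SCC by itself.
{c} is an SCC by itself.
That gives 5 strongly connected components.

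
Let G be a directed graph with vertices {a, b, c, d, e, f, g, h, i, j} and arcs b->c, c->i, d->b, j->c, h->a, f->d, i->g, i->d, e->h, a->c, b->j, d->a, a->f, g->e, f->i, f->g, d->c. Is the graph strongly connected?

From a we can reach every vertex (a, b, c, d, e, f, g, h, i, j), and every vertex can reach a (a, b, c, d, e, f, g, h, i, j). So the whole graph is one strongly connected component.

Yes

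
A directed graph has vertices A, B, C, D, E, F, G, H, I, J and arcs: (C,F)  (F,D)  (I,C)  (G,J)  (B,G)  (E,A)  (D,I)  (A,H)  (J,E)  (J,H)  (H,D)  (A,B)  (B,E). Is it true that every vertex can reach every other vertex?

There is no directed path from H to A, so the graph is not strongly connected.

No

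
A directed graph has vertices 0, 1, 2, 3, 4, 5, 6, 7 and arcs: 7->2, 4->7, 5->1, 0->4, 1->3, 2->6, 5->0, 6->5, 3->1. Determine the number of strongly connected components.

2

{0, 2, 4, 5, 6, 7} are all mutually reachable — one SCC of size 6.
{1, 3} are all mutually reachable — one SCC of size 2.
That gives 2 strongly connected components.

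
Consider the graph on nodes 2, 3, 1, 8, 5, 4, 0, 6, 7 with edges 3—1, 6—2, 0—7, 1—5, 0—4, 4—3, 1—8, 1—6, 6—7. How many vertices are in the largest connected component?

Starting from 0 we can reach 0, 1, 2, 3, 4, 5, 6, 7, 8. That is one component of size 9.
The largest has 9 vertices.

9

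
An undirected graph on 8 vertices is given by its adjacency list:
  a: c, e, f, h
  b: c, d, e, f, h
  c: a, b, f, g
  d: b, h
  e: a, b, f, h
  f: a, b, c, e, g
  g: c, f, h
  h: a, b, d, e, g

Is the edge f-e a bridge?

After removing f-e, the path f-a-e still connects them, so the edge is not a bridge.

No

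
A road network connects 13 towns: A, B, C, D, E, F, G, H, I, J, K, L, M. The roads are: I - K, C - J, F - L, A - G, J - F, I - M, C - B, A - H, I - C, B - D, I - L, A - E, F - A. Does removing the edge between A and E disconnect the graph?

Yes

Removing A - E leaves no path between A and E: the component count goes from 1 to 2. So it is a bridge.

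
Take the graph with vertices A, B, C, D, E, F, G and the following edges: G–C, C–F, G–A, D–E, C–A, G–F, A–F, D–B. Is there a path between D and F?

The component containing D is {B, D, E}, and F is not in it.

No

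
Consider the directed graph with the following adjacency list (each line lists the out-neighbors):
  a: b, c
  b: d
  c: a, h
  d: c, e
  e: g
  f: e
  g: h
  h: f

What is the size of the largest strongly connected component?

4

{e, f, g, h} are all mutually reachable — one SCC of size 4.
{a, b, c, d} are all mutually reachable — one SCC of size 4.
The largest has 4 vertices.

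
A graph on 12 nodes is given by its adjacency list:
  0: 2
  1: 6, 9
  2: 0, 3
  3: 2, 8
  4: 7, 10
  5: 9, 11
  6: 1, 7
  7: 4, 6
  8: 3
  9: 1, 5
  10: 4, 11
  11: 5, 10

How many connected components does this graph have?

Starting from 0 we can reach 0, 2, 3, 8. That is one component of size 4.
Starting from 1 we can reach 1, 4, 5, 6, 7, 9, 10, 11. That is one component of size 8.
Total: 2 components.

2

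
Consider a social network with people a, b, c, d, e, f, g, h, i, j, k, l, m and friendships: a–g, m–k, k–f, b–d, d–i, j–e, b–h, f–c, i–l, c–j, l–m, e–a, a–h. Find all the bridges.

The edges on the cycle b-d-i-l-m-k-f-c-j-e-a-h-b are not bridges since each lies on that cycle.
But removing a–g disconnects a from g — this is a bridge.

a-g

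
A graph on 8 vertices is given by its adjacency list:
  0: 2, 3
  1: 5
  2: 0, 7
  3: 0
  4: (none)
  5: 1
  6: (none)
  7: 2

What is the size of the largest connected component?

6 is isolated — a component by itself.
4 is isolated — a component by itself.
Starting from 1 we can reach 1, 5. That is one component of size 2.
Starting from 0 we can reach 0, 2, 3, 7. That is one component of size 4.
The largest has 4 vertices.

4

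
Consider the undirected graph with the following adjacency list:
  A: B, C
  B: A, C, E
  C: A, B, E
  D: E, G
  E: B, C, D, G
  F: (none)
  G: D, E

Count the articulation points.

Removing E increases the component count from 2 to 3, so E is a cut vertex.
By contrast removing C leaves 2 components; it is not a cut vertex. No other vertex is a cut vertex either.

1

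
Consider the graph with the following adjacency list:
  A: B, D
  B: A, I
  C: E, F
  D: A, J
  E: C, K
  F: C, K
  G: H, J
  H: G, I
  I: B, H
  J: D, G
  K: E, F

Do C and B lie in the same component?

No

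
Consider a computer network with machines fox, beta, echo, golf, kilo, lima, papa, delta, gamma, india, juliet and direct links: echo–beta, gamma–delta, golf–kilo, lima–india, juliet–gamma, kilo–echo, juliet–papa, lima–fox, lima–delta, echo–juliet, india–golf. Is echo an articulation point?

Deleting echo raises the number of components from 1 to 2, so echo is a cut vertex.

Yes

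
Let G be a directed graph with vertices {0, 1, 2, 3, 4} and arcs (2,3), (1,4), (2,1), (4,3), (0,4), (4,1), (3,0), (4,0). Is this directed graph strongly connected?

No

There is no directed path from 3 to 2, so the graph is not strongly connected.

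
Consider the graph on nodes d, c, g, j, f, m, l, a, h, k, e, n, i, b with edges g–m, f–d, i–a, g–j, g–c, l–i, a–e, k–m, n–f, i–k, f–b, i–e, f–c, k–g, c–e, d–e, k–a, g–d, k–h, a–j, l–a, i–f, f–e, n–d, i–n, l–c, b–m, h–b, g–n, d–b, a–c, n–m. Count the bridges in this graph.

The edges on the cycle l-i-k-g-j-a-l are not bridges since each lies on that cycle.
Every edge lies on some cycle, so there are no bridges.

0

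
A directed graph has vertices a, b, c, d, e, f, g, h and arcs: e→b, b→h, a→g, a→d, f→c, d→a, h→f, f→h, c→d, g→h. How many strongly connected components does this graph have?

3

{a, c, d, f, g, h} are all mutually reachable — one SCC of size 6.
{e} is an SCC by itself.
{b} is an SCC by itself.
That gives 3 strongly connected components.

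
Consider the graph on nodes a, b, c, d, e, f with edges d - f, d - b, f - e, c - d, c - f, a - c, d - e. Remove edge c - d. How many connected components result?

1

c and d are still connected via c-f-d, so the component count stays at 1.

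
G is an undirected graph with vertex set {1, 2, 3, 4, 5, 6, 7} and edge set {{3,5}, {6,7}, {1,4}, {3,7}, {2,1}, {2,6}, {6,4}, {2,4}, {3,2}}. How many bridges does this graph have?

1

The edges on the cycle 3-2-6-7-3 are not bridges since each lies on that cycle.
But removing 3 - 5 disconnects 3 from 5 — this is a bridge.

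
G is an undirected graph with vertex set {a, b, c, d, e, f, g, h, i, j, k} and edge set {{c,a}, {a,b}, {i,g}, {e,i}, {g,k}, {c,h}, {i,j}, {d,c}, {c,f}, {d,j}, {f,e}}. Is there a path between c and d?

Yes

From c we can reach a, b, c, d, e, f, g, h, i, j, k, which includes d.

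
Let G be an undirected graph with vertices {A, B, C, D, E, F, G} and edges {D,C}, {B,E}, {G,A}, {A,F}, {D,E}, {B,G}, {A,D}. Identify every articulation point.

Removing A increases the component count from 1 to 2, so A is a cut vertex.
Removing D increases the component count from 1 to 2, so D is a cut vertex.
By contrast removing E leaves 1 component; it is not a cut vertex. No other vertex is a cut vertex either.

A, D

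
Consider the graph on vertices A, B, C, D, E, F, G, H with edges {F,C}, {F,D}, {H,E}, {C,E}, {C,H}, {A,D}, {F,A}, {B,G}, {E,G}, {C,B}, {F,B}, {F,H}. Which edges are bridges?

The edges on the cycle F-A-D-F are not bridges since each lies on that cycle.
Every edge lies on some cycle, so there are no bridges.

none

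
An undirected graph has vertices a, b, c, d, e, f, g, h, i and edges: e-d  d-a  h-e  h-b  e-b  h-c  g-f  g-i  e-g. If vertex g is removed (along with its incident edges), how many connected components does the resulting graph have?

With g gone, the remaining components are: {f}; {i}; {a, b, c, d, e, h}.
That is 3 components.

3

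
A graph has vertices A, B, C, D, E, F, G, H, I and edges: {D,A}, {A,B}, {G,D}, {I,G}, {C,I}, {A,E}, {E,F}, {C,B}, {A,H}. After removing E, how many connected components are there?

2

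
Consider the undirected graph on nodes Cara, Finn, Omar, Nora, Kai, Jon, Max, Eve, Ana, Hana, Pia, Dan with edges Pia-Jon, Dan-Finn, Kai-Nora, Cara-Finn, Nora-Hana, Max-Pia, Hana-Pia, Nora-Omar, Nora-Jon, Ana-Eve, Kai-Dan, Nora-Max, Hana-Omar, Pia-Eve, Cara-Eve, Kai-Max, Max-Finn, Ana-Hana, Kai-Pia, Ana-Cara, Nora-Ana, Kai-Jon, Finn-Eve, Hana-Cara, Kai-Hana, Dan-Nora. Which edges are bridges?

none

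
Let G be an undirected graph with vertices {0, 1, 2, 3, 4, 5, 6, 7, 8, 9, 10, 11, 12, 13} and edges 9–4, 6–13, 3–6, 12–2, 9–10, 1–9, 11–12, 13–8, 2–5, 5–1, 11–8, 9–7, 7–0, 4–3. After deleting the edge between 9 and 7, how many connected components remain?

Before removal there is 1 component.
9–7 is a bridge — removing it separates 9's side from 7's side.
After removal: 2 components.

2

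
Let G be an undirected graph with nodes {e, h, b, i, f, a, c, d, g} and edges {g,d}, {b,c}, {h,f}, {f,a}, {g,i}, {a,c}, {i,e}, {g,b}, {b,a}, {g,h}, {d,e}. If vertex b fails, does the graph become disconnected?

No

Deleting b leaves 1 component (was 1) (its neighbors a, c, g remain connected to each other), so b is not a cut vertex.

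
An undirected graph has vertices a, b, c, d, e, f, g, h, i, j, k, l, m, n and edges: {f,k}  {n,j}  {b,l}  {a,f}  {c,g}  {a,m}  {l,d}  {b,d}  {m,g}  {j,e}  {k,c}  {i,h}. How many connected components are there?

4

Starting from h we can reach h, i. That is one component of size 2.
Starting from e we can reach e, j, n. That is one component of size 3.
Starting from b we can reach b, d, l. That is one component of size 3.
Starting from a we can reach a, c, f, g, k, m. That is one component of size 6.
Total: 4 components.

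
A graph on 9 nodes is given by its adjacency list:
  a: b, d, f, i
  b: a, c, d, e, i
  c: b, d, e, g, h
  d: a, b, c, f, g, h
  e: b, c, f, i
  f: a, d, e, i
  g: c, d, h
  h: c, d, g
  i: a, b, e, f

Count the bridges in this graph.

The edges on the cycle d-g-c-e-b-a-d are not bridges since each lies on that cycle.
Every edge lies on some cycle, so there are no bridges.

0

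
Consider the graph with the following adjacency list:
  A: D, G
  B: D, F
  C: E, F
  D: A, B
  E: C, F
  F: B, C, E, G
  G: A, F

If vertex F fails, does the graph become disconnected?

Deleting F raises the number of components from 1 to 2, so F is a cut vertex.

Yes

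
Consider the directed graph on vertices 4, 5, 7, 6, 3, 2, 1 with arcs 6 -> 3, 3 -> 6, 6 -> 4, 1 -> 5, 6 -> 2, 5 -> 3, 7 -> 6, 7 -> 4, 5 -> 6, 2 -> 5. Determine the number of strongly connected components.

4

{2, 3, 5, 6} are all mutually reachable — one SCC of size 4.
{4} is an SCC by itself.
{7} is an SCC by itself.
{1} is an SCC by itself.
That gives 4 strongly connected components.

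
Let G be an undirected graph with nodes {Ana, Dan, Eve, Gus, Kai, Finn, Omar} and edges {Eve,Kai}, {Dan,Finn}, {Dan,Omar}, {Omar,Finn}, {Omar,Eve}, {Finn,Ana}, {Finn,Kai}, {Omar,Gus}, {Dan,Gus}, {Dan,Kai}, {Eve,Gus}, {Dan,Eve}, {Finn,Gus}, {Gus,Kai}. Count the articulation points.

1

Removing Finn increases the component count from 1 to 2, so Finn is a cut vertex.
By contrast removing Eve leaves 1 component; it is not a cut vertex. No other vertex is a cut vertex either.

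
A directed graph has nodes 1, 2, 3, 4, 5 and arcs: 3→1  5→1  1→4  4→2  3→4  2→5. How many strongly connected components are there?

2

{1, 2, 4, 5} are all mutually reachable — one SCC of size 4.
{3} is an SCC by itself.
That gives 2 strongly connected components.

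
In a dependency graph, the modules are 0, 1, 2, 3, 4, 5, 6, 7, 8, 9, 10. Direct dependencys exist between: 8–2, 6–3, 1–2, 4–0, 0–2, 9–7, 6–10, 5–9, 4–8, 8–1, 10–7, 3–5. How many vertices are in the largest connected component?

6

Starting from 0 we can reach 0, 1, 2, 4, 8. That is one component of size 5.
Starting from 3 we can reach 3, 5, 6, 7, 9, 10. That is one component of size 6.
The largest has 6 vertices.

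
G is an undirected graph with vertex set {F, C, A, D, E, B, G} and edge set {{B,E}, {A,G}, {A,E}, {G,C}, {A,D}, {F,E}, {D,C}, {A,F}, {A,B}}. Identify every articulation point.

A

Removing A increases the component count from 1 to 2, so A is a cut vertex.
By contrast removing G leaves 1 component; it is not a cut vertex. No other vertex is a cut vertex either.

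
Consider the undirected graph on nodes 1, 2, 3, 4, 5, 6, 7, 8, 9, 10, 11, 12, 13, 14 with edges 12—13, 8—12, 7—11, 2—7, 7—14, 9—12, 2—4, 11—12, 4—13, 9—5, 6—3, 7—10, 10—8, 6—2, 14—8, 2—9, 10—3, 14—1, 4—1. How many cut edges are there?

1

The edges on the cycle 6-2-7-10-3-6 are not bridges since each lies on that cycle.
But removing 5—9 disconnects 5 from 9 — this is a bridge.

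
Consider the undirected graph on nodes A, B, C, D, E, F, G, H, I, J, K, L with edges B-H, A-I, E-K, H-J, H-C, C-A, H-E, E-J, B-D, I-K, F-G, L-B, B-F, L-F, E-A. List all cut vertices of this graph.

B, F, H

Removing B increases the component count from 1 to 3, so B is a cut vertex.
Removing F increases the component count from 1 to 2, so F is a cut vertex.
Removing H increases the component count from 1 to 2, so H is a cut vertex.
By contrast removing L leaves 1 component; it is not a cut vertex. No other vertex is a cut vertex either.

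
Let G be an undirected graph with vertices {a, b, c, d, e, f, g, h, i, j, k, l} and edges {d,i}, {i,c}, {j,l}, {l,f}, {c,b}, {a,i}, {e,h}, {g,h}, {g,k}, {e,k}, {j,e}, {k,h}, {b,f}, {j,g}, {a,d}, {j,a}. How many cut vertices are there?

1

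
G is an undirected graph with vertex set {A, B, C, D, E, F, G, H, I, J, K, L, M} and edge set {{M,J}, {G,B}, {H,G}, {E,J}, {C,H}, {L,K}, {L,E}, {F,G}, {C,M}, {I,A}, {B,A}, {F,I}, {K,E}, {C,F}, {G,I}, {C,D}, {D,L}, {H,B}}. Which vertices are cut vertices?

Removing C increases the component count from 1 to 2, so C is a cut vertex.
By contrast removing I leaves 1 component; it is not a cut vertex. No other vertex is a cut vertex either.

C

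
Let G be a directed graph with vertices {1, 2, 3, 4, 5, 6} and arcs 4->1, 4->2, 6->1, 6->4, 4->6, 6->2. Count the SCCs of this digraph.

5

{4, 6} are all mutually reachable — one SCC of size 2.
{3} is an SCC by itself.
{2} is an SCC by itself.
{1} is an SCC by itself.
{5} is an SCC by itself.
That gives 5 strongly connected components.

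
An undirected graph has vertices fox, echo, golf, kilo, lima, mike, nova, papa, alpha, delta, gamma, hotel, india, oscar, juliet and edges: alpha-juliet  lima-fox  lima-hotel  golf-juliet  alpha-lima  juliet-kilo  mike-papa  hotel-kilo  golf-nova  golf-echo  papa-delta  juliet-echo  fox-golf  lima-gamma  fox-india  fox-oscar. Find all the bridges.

delta-papa, fox-india, fox-oscar, gamma-lima, golf-nova, mike-papa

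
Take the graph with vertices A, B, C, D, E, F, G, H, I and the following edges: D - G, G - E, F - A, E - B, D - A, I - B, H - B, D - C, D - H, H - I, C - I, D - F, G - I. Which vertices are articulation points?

D

Removing D increases the component count from 1 to 2, so D is a cut vertex.
By contrast removing F leaves 1 component; it is not a cut vertex. No other vertex is a cut vertex either.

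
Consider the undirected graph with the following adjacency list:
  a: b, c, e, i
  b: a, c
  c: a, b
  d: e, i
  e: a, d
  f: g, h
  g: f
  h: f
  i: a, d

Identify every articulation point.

Removing a increases the component count from 2 to 3, so a is a cut vertex.
Removing f increases the component count from 2 to 3, so f is a cut vertex.
By contrast removing i leaves 2 components; it is not a cut vertex. No other vertex is a cut vertex either.

a, f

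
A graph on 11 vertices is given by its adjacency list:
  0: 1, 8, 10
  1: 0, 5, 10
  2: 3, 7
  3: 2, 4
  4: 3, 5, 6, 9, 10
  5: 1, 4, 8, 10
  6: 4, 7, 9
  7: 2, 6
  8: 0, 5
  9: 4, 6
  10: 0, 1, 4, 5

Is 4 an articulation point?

Yes

Deleting 4 raises the number of components from 1 to 2, so 4 is a cut vertex.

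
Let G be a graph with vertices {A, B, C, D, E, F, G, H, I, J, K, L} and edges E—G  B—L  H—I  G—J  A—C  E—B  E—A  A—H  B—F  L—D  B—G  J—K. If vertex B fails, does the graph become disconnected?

Yes

Deleting B raises the number of components from 1 to 3, so B is a cut vertex.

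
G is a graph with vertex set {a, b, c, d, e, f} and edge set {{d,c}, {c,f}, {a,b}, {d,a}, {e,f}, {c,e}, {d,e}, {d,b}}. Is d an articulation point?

Yes

Deleting d raises the number of components from 1 to 2, so d is a cut vertex.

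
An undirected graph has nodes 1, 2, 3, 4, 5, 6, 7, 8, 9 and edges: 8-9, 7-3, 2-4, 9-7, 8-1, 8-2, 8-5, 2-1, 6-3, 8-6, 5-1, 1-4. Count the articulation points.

Removing 8 increases the component count from 1 to 2, so 8 is a cut vertex.
By contrast removing 7 leaves 1 component; it is not a cut vertex. No other vertex is a cut vertex either.

1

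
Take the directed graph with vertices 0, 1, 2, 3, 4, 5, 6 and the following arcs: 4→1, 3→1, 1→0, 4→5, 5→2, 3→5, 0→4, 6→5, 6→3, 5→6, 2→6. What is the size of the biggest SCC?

7

{0, 1, 2, 3, 4, 5, 6} are all mutually reachable — one SCC of size 7.
The largest has 7 vertices.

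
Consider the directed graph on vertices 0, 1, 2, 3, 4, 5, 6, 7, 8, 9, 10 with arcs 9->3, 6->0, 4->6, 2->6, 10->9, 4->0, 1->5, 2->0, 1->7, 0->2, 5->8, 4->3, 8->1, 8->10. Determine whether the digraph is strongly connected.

No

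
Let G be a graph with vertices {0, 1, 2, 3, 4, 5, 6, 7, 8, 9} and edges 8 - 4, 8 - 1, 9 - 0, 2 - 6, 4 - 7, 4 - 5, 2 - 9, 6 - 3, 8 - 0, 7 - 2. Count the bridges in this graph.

4

The edges on the cycle 8-4-7-2-9-0-8 are not bridges since each lies on that cycle.
But removing 3 - 6 disconnects 3 from 6; removing 2 - 6 disconnects 2 from 6; removing 4 - 5 disconnects 4 from 5; removing 8 - 1 disconnects 8 from 1 — these are bridges.
That makes 4 bridges.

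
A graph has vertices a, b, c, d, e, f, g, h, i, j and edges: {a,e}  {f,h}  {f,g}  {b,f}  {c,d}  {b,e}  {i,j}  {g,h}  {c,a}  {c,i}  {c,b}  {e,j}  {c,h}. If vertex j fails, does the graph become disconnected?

No

Deleting j leaves 1 component (was 1) (its neighbors e, i remain connected to each other), so j is not a cut vertex.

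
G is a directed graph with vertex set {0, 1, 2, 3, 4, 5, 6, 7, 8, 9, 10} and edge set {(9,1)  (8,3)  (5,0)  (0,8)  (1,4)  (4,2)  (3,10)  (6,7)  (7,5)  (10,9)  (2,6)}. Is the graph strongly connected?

From 0 we can reach every vertex (0, 1, 2, 3, 4, 5, 6, 7, 8, 9, 10), and every vertex can reach 0 (0, 1, 2, 3, 4, 5, 6, 7, 8, 9, 10). So the whole graph is one strongly connected component.

Yes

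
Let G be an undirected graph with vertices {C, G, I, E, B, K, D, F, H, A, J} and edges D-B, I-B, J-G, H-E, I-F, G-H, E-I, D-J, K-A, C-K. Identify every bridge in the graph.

A-K, C-K, F-I

The edges on the cycle D-J-G-H-E-I-B-D are not bridges since each lies on that cycle.
But removing C-K disconnects C from K; removing K-A disconnects K from A; removing I-F disconnects I from F — these are bridges.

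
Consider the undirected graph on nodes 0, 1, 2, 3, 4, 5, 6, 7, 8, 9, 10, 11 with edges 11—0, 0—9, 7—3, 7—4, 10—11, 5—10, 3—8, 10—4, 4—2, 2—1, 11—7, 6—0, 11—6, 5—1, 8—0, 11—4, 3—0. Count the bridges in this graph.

The edges on the cycle 3-8-0-3 are not bridges since each lies on that cycle.
But removing 9—0 disconnects 9 from 0 — this is a bridge.

1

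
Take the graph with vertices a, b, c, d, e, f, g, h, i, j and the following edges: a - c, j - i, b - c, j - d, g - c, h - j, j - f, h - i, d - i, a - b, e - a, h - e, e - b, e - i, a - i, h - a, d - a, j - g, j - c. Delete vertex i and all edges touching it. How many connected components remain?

1

With i gone, the remaining components are: {a, b, c, d, e, f, g, h, j}.
That is 1 component.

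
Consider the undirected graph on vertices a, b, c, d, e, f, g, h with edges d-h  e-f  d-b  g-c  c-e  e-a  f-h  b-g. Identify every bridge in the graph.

a-e

The edges on the cycle d-b-g-c-e-f-h-d are not bridges since each lies on that cycle.
But removing e-a disconnects e from a — this is a bridge.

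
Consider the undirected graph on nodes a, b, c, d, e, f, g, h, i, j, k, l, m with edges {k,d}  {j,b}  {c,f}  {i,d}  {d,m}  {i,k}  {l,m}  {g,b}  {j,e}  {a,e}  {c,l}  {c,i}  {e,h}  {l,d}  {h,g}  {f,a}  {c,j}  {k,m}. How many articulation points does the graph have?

Removing c increases the component count from 1 to 2, so c is a cut vertex.
By contrast removing f leaves 1 component; it is not a cut vertex. No other vertex is a cut vertex either.

1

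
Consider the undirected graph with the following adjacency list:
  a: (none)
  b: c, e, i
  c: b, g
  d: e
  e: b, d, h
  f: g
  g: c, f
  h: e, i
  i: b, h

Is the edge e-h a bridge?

No

After removing e-h, the path e-b-i-h still connects them, so the edge is not a bridge.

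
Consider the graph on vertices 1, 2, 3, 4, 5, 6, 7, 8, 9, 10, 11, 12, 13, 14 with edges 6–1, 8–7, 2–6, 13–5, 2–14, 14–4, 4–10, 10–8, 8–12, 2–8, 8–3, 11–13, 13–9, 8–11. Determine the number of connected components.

1

Starting from 1 we can reach 1, 2, 3, 4, 5, 6, 7, 8, 9, 10, 11, 12, 13, 14. That is one component of size 14.
Total: 1 component.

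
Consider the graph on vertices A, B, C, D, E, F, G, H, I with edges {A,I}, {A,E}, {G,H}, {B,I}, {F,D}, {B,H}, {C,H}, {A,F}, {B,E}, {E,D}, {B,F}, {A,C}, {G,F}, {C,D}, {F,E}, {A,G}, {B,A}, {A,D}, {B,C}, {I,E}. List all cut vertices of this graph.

Removing B, for instance, still leaves 1 component. No single vertex removal increases the component count — the graph has no articulation points.

none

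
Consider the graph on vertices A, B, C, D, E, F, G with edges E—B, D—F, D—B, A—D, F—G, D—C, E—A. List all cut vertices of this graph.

Removing D increases the component count from 1 to 3, so D is a cut vertex.
Removing F increases the component count from 1 to 2, so F is a cut vertex.
By contrast removing E leaves 1 component; it is not a cut vertex. No other vertex is a cut vertex either.

D, F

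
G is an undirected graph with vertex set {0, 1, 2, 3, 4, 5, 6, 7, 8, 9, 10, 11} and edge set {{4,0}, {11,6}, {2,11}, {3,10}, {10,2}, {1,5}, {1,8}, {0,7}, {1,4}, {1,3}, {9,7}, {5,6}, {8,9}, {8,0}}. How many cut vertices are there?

Removing 1 increases the component count from 1 to 2, so 1 is a cut vertex.
By contrast removing 8 leaves 1 component; it is not a cut vertex. No other vertex is a cut vertex either.

1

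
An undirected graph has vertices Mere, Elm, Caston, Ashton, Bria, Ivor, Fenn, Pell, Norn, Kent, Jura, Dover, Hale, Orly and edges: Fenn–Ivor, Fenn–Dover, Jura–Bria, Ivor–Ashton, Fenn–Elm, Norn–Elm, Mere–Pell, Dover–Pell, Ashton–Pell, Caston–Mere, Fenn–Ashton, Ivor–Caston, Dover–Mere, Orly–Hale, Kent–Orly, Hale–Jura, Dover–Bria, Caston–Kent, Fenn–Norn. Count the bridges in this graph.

The edges on the cycle Fenn-Norn-Elm-Fenn are not bridges since each lies on that cycle.
Every edge lies on some cycle, so there are no bridges.

0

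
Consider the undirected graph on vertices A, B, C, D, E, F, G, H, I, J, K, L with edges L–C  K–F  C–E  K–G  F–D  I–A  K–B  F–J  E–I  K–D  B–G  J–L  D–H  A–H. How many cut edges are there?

The edges on the cycle K-B-G-K are not bridges since each lies on that cycle.
Every edge lies on some cycle, so there are no bridges.

0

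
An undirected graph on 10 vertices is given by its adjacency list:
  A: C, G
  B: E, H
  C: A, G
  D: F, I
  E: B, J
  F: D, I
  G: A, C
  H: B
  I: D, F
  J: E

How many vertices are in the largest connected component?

Starting from A we can reach A, C, G. That is one component of size 3.
Starting from D we can reach D, F, I. That is one component of size 3.
Starting from B we can reach B, E, H, J. That is one component of size 4.
The largest has 4 vertices.

4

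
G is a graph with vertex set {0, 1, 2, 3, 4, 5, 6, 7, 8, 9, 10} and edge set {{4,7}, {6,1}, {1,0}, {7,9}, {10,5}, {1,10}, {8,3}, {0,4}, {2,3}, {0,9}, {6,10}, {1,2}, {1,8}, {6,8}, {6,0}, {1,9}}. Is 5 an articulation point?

Deleting 5 leaves 1 component (was 1), so 5 is not a cut vertex.

No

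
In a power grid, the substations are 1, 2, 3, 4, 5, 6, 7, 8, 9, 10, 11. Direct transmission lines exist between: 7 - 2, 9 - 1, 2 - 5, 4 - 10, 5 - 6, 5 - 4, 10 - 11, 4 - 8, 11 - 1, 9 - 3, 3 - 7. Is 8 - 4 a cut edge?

Yes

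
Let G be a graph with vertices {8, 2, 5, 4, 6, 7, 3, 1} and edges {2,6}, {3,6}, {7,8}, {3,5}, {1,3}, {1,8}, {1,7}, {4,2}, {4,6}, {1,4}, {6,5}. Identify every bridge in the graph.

The edges on the cycle 1-7-8-1 are not bridges since each lies on that cycle.
Every edge lies on some cycle, so there are no bridges.

none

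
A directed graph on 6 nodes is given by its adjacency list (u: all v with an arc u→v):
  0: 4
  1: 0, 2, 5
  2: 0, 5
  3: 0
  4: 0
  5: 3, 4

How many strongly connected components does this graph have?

5

{0, 4} are all mutually reachable — one SCC of size 2.
{2} is an SCC by itself.
{3} is an SCC by itself.
{1} is an SCC by itself.
{5} is an SCC by itself.
That gives 5 strongly connected components.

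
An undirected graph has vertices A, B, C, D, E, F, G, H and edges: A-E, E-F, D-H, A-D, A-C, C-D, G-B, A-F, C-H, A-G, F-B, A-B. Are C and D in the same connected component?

From C we can reach A, B, C, D, E, F, G, H, which includes D.

Yes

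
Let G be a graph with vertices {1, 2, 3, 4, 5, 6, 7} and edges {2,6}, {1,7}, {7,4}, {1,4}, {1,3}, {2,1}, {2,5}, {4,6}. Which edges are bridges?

1-3, 2-5

The edges on the cycle 2-1-7-4-6-2 are not bridges since each lies on that cycle.
But removing 5—2 disconnects 5 from 2; removing 3—1 disconnects 3 from 1 — these are bridges.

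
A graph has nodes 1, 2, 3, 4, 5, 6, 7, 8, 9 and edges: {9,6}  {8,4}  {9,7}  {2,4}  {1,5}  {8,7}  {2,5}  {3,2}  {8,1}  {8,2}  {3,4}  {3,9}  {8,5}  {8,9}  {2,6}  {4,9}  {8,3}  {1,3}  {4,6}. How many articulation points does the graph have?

Removing 8, for instance, still leaves 1 component. No single vertex removal increases the component count — the graph has no articulation points.

0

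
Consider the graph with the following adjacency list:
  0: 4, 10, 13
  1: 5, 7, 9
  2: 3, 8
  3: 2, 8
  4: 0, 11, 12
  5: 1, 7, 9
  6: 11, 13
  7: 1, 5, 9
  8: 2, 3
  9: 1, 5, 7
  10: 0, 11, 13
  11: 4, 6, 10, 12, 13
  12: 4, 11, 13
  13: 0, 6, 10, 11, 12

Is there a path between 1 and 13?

No

The component containing 1 is {1, 5, 7, 9}, and 13 is not in it.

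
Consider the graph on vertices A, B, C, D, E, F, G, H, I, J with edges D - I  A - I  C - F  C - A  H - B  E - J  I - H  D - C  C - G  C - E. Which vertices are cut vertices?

C, E, H, I

Removing C increases the component count from 1 to 4, so C is a cut vertex.
Removing E increases the component count from 1 to 2, so E is a cut vertex.
Removing H increases the component count from 1 to 2, so H is a cut vertex.
Likewise I is a cut vertex.
By contrast removing B leaves 1 component; it is not a cut vertex. No other vertex is a cut vertex either.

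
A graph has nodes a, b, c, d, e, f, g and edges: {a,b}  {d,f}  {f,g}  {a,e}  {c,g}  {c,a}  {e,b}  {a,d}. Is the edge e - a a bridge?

After removing e - a, the path e-b-a still connects them, so the edge is not a bridge.

No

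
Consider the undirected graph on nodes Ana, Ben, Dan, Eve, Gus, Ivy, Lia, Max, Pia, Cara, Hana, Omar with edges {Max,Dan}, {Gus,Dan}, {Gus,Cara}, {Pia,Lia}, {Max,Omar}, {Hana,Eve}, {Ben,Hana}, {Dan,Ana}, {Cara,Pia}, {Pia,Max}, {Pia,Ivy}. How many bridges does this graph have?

6

The edges on the cycle Gus-Cara-Pia-Max-Dan-Gus are not bridges since each lies on that cycle.
But removing Ben-Hana disconnects Ben from Hana; removing Max-Omar disconnects Max from Omar; removing Pia-Lia disconnects Pia from Lia; removing Pia-Ivy disconnects Pia from Ivy — these are bridges.
In total 6 edges are bridges.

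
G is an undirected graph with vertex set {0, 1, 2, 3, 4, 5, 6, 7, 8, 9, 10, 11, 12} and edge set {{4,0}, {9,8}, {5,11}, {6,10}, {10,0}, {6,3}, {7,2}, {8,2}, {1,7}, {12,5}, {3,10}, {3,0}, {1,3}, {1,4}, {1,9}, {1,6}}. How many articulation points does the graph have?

Removing 1 increases the component count from 2 to 3, so 1 is a cut vertex.
Removing 5 increases the component count from 2 to 3, so 5 is a cut vertex.
By contrast removing 9 leaves 2 components; it is not a cut vertex. No other vertex is a cut vertex either.

2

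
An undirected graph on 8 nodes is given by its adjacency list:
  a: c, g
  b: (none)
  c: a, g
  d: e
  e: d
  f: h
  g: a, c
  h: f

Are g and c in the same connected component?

Yes

From g we can reach a, c, g, which includes c.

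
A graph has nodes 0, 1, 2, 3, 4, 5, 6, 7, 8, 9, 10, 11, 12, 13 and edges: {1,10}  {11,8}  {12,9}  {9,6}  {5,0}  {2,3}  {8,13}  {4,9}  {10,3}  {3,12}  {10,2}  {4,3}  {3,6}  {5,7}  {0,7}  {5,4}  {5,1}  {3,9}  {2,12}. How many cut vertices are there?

Removing 5 increases the component count from 2 to 3, so 5 is a cut vertex.
Removing 8 increases the component count from 2 to 3, so 8 is a cut vertex.
By contrast removing 4 leaves 2 components; it is not a cut vertex. No other vertex is a cut vertex either.

2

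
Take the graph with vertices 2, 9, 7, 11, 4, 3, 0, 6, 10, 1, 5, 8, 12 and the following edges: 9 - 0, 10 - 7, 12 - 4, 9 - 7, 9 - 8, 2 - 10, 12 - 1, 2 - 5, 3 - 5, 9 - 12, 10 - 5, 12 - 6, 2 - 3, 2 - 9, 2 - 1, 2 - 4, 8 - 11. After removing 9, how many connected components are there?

3

With 9 gone, the remaining components are: {0}; {8, 11}; {1, 2, 3, 4, 5, 6, 7, 10, 12}.
That is 3 components.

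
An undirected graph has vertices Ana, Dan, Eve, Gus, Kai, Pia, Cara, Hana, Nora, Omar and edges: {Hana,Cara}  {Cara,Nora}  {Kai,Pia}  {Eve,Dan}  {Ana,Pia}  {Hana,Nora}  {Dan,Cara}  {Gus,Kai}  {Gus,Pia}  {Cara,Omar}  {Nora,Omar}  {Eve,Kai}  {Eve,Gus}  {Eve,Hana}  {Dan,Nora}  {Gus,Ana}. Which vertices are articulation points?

Eve

Removing Eve increases the component count from 1 to 2, so Eve is a cut vertex.
By contrast removing Nora leaves 1 component; it is not a cut vertex. No other vertex is a cut vertex either.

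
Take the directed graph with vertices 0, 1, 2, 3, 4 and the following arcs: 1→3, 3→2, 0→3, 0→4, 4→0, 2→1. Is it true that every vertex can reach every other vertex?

There is no directed path from 3 to 4, so the graph is not strongly connected.

No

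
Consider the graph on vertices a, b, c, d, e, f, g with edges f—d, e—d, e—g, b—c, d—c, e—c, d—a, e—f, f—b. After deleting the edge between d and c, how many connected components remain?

1

d and c are still connected via d-e-c, so the component count stays at 1.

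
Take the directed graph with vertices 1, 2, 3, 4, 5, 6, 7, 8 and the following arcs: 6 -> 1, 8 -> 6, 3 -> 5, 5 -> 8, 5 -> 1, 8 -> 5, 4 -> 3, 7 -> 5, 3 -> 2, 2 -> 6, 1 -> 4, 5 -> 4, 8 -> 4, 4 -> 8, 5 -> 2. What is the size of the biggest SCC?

7

{1, 2, 3, 4, 5, 6, 8} are all mutually reachable — one SCC of size 7.
{7} is an SCC by itself.
The largest has 7 vertices.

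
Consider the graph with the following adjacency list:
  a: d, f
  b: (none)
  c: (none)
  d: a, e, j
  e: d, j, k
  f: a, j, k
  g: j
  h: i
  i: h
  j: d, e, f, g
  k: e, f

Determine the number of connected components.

c is isolated — a component by itself.
b is isolated — a component by itself.
Starting from h we can reach h, i. That is one component of size 2.
Starting from a we can reach a, d, e, f, g, j, k. That is one component of size 7.
Total: 4 components.

4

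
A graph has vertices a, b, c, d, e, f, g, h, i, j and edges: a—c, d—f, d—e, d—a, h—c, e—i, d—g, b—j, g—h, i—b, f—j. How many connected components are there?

1

Starting from a we can reach a, b, c, d, e, f, g, h, i, j. That is one component of size 10.
Total: 1 component.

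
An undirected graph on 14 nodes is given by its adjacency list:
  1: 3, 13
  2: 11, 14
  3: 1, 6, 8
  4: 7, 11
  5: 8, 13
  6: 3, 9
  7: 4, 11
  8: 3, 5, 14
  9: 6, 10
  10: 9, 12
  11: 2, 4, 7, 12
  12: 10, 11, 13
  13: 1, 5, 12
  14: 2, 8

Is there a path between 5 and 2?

From 5 we can reach 1, 2, 3, 4, 5, 6, 7, 8, 9, 10, 11, 12, 13, 14, which includes 2.

Yes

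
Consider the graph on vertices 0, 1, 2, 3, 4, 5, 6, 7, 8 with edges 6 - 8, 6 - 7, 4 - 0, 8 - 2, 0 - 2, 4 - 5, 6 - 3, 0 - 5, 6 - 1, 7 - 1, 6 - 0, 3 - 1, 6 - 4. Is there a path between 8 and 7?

Yes

From 8 we can reach 0, 1, 2, 3, 4, 5, 6, 7, 8, which includes 7.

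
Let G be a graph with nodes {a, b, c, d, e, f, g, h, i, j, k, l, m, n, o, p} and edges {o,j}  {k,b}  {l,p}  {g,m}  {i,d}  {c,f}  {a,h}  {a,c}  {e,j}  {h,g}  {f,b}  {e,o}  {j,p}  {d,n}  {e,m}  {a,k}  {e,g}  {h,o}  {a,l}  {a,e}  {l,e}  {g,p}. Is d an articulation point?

Deleting d raises the number of components from 2 to 3, so d is a cut vertex.

Yes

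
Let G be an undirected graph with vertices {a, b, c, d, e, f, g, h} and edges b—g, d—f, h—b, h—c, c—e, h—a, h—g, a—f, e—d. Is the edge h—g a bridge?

After removing h—g, the path h-b-g still connects them, so the edge is not a bridge.

No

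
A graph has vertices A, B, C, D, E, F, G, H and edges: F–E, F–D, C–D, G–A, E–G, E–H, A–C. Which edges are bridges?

E-H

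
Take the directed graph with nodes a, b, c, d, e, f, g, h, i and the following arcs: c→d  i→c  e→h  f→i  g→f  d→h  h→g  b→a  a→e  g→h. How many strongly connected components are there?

4

{c, d, f, g, h, i} are all mutually reachable — one SCC of size 6.
{b} is an SCC by itself.
{a} is an SCC by itself.
{e} is an SCC by itself.
That gives 4 strongly connected components.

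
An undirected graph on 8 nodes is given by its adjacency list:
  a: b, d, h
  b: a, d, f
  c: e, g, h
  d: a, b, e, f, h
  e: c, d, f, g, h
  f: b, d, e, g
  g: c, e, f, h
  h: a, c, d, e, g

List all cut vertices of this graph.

none

Removing b, for instance, still leaves 1 component. No single vertex removal increases the component count — the graph has no articulation points.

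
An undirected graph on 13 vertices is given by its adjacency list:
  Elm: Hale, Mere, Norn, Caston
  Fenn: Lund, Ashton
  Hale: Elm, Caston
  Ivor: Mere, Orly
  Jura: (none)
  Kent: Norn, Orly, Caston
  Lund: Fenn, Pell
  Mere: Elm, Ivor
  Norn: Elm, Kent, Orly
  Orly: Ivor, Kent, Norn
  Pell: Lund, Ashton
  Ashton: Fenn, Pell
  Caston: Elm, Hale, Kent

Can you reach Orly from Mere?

Yes

From Mere we can reach Elm, Hale, Ivor, Kent, Mere, Norn, Orly, Caston, which includes Orly.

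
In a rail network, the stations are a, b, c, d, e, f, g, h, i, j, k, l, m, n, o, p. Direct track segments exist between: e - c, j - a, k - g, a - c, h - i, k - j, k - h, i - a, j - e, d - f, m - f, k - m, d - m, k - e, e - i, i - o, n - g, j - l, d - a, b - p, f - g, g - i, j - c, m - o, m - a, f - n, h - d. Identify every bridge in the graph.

b-p, j-l

The edges on the cycle k-h-d-f-n-g-k are not bridges since each lies on that cycle.
But removing l - j disconnects l from j; removing b - p disconnects b from p — these are bridges.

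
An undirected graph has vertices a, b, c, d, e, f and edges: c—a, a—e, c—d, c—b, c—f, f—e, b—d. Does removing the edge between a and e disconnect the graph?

No

After removing a—e, the path a-c-f-e still connects them, so the edge is not a bridge.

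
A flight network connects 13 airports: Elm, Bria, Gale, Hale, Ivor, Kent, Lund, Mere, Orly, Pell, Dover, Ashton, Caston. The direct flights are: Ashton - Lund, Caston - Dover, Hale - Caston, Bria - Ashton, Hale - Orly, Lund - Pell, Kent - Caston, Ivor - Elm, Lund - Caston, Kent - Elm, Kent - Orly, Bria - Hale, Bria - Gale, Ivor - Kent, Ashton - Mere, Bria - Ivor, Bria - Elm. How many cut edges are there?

4

The edges on the cycle Bria-Ivor-Kent-Orly-Hale-Bria are not bridges since each lies on that cycle.
But removing Ashton - Mere disconnects Ashton from Mere; removing Gale - Bria disconnects Gale from Bria; removing Lund - Pell disconnects Lund from Pell; removing Dover - Caston disconnects Dover from Caston — these are bridges.
That makes 4 bridges.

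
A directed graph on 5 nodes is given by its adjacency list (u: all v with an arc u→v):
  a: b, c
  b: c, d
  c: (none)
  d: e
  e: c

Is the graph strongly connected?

No

There is no directed path from d to a, so the graph is not strongly connected.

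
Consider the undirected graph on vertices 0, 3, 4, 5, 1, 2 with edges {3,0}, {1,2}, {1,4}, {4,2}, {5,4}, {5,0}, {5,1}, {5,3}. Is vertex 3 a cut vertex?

Deleting 3 leaves 1 component (was 1) (its neighbors 0, 5 remain connected to each other), so 3 is not a cut vertex.

No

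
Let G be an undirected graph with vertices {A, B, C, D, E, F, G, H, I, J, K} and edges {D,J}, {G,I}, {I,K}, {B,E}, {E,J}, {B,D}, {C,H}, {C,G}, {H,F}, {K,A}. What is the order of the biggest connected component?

Starting from B we can reach B, D, E, J. That is one component of size 4.
Starting from A we can reach A, C, F, G, H, I, K. That is one component of size 7.
The largest has 7 vertices.

7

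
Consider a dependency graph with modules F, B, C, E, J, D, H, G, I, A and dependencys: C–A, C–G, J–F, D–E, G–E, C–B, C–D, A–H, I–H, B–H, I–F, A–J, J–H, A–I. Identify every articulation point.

Removing C increases the component count from 1 to 2, so C is a cut vertex.
By contrast removing D leaves 1 component; it is not a cut vertex. No other vertex is a cut vertex either.

C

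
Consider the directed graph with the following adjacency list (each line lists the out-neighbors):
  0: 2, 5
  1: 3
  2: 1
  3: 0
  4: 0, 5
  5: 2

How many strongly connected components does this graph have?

{0, 1, 2, 3, 5} are all mutually reachable — one SCC of size 5.
{4} is an SCC by itself.
That gives 2 strongly connected components.

2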